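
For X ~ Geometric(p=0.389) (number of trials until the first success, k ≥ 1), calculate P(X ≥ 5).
0.139369

We have X ~ Geometric(p=0.389) (number of trials until the first success, k ≥ 1).

For discrete distributions, P(X ≥ 5) = 1 - P(X ≤ 4).

P(X ≤ 4) = 0.860631
P(X ≥ 5) = 1 - 0.860631 = 0.139369

So there's approximately a 13.9% chance that X is at least 5.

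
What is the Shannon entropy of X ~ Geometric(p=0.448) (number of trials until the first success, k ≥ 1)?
1.5351 nats

We have X ~ Geometric(p=0.448) (number of trials until the first success, k ≥ 1).

The Shannon entropy measures the uncertainty or information content of the distribution.

For a Geometric distribution with p=0.448 (number of trials until the first success, k ≥ 1):
H(X) = 1.5351 nats

(In bits, this would be 2.2147 bits.)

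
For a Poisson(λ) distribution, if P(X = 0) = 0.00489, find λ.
λ = 5.3206

For a Poisson(λ) distribution, the PMF at 0 is:
P(X = 0) = λ^0 e^(-λ) / 0! = e^(-λ)

Given P(X = 0) = 0.00489:
e^(-λ) = 0.00489
-λ = ln(0.00489)
λ = -ln(0.00489) = 5.3206

Verification: e^(-5.3206) = 0.00489 ✓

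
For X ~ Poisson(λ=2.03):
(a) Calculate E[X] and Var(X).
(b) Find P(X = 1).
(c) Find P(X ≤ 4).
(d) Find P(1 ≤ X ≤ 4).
(a) E[X] = 2.0300, Var(X) = 2.0300
(b) P(X = 1) = 0.266611
(c) P(X ≤ 4) = 0.944600
(d) P(1 ≤ X ≤ 4) = 0.813264

We have X ~ Poisson(λ=2.03).

(a) Moments:
E[X] = 2.0300
Var(X) = 2.0300
σ = √Var(X) = 1.4248

(b) Point probability using PMF:
P(X = 1) = 0.266611

(c) Cumulative probability using CDF:
P(X ≤ 4) = F(4) = 0.944600

(d) Range probability:
P(1 ≤ X ≤ 4) = P(X ≤ 4) - P(X ≤ 0)
                   = F(4) - F(0)
                   = 0.944600 - 0.131336
                   = 0.813264

This means approximately 81.3% of outcomes fall in the interval [1, 4].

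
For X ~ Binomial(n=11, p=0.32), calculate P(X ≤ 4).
0.743678

We have X ~ Binomial(n=11, p=0.32).

The CDF gives us P(X ≤ k).

Using the CDF:
P(X ≤ 4) = 0.743678

This means there's approximately a 74.4% chance that X is at most 4.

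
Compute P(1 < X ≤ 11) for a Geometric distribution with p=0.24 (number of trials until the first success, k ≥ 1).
0.711140

We have X ~ Geometric(p=0.24) (number of trials until the first success, k ≥ 1).

To find P(1 < X ≤ 11), we use:
P(1 < X ≤ 11) = P(X ≤ 11) - P(X ≤ 1)
                 = F(11) - F(1)
                 = 0.951140 - 0.240000
                 = 0.711140

So there's approximately a 71.1% chance that X falls in this range.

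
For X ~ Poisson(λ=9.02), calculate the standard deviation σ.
3.0033

We have X ~ Poisson(λ=9.02).

For a Poisson distribution with λ=9.02:
σ = √Var(X) = 3.0033

The standard deviation is the square root of the variance.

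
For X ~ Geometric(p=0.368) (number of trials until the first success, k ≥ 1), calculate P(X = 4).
0.092896

We have X ~ Geometric(p=0.368) (number of trials until the first success, k ≥ 1).

For a Geometric distribution, the PMF gives us the probability of each outcome.

Using the PMF formula:
P(X = 4) = 0.092896

Rounded to 4 decimal places: 0.0929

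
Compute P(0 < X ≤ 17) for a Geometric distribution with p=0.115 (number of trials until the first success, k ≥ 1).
0.874676

We have X ~ Geometric(p=0.115) (number of trials until the first success, k ≥ 1).

To find P(0 < X ≤ 17), we use:
P(0 < X ≤ 17) = P(X ≤ 17) - P(X ≤ 0)
                 = F(17) - F(0)
                 = 0.874676 - 0.000000
                 = 0.874676

So there's approximately a 87.5% chance that X falls in this range.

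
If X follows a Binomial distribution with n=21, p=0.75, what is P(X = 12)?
0.035517

We have X ~ Binomial(n=21, p=0.75).

For a Binomial distribution, the PMF gives us the probability of each outcome.

Using the PMF formula:
P(X = 12) = 0.035517

Rounded to 4 decimal places: 0.0355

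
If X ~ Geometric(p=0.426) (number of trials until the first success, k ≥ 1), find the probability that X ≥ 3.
0.329476

We have X ~ Geometric(p=0.426) (number of trials until the first success, k ≥ 1).

For discrete distributions, P(X ≥ 3) = 1 - P(X ≤ 2).

P(X ≤ 2) = 0.670524
P(X ≥ 3) = 1 - 0.670524 = 0.329476

So there's approximately a 32.9% chance that X is at least 3.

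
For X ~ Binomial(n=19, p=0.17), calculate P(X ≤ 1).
0.141883

We have X ~ Binomial(n=19, p=0.17).

The CDF gives us P(X ≤ k).

Using the CDF:
P(X ≤ 1) = 0.141883

This means there's approximately a 14.2% chance that X is at most 1.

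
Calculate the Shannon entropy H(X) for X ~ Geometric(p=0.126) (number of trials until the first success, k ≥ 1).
3.0056 nats

We have X ~ Geometric(p=0.126) (number of trials until the first success, k ≥ 1).

The Shannon entropy measures the uncertainty or information content of the distribution.

For a Geometric distribution with p=0.126 (number of trials until the first success, k ≥ 1):
H(X) = 3.0056 nats

(In bits, this would be 4.3362 bits.)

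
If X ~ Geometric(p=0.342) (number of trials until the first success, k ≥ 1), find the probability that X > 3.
0.284890

We have X ~ Geometric(p=0.342) (number of trials until the first success, k ≥ 1).

P(X > 3) = 1 - P(X ≤ 3)
                = 1 - F(3)
                = 1 - 0.715110
                = 0.284890

So there's approximately a 28.5% chance that X exceeds 3.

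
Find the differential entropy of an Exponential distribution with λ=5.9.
-0.7750 nats

We have X ~ Exponential(λ=5.9).

The differential entropy measures the uncertainty or information content of the distribution.

For an Exponential distribution with λ=5.9:
h(X) = -0.7750 nats

(In bits, this would be -1.1180 bits.)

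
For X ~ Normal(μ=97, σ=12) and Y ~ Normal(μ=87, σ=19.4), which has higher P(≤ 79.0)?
Y has higher probability (P(Y ≤ 79.0) = 0.3400 > P(X ≤ 79.0) = 0.0668)

Compute P(≤ 79.0) for each distribution:

X ~ Normal(μ=97, σ=12):
P(X ≤ 79.0) = 0.0668

Y ~ Normal(μ=87, σ=19.4):
P(Y ≤ 79.0) = 0.3400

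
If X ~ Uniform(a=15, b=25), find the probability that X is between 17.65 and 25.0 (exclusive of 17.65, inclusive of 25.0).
0.735000

We have X ~ Uniform(a=15, b=25).

To find P(17.65 < X ≤ 25.0), we use:
P(17.65 < X ≤ 25.0) = P(X ≤ 25.0) - P(X ≤ 17.65)
                 = F(25.0) - F(17.65)
                 = 1.000000 - 0.265000
                 = 0.735000

So there's approximately a 73.5% chance that X falls in this range.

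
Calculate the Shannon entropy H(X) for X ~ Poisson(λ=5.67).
2.2700 nats

We have X ~ Poisson(λ=5.67).

The Shannon entropy measures the uncertainty or information content of the distribution.

For a Poisson distribution with λ=5.67:
H(X) = 2.2700 nats

(In bits, this would be 3.2749 bits.)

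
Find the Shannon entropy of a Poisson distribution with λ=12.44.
2.6724 nats

We have X ~ Poisson(λ=12.44).

The Shannon entropy measures the uncertainty or information content of the distribution.

For a Poisson distribution with λ=12.44:
H(X) = 2.6724 nats

(In bits, this would be 3.8555 bits.)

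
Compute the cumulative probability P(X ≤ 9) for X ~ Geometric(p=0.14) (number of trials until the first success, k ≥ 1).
0.742673

We have X ~ Geometric(p=0.14) (number of trials until the first success, k ≥ 1).

The CDF gives us P(X ≤ k).

Using the CDF:
P(X ≤ 9) = 0.742673

This means there's approximately a 74.3% chance that X is at most 9.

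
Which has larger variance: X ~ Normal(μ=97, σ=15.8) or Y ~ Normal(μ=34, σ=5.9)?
X has larger variance (249.6400 > 34.8100)

Compute the variance for each distribution:

X ~ Normal(μ=97, σ=15.8):
Var(X) = 249.6400

Y ~ Normal(μ=34, σ=5.9):
Var(Y) = 34.8100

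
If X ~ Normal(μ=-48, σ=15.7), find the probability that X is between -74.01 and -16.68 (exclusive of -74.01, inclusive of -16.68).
0.928182

We have X ~ Normal(μ=-48, σ=15.7).

To find P(-74.01 < X ≤ -16.68), we use:
P(-74.01 < X ≤ -16.68) = P(X ≤ -16.68) - P(X ≤ -74.01)
                 = F(-16.68) - F(-74.01)
                 = 0.976973 - 0.048791
                 = 0.928182

So there's approximately a 92.8% chance that X falls in this range.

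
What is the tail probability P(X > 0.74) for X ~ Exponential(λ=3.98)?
0.052592

We have X ~ Exponential(λ=3.98).

P(X > 0.74) = 1 - P(X ≤ 0.74)
                = 1 - F(0.74)
                = 1 - 0.947408
                = 0.052592

So there's approximately a 5.3% chance that X exceeds 0.74.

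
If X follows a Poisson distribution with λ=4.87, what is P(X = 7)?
0.098914

We have X ~ Poisson(λ=4.87).

For a Poisson distribution, the PMF gives us the probability of each outcome.

Using the PMF formula:
P(X = 7) = 0.098914

Rounded to 4 decimal places: 0.0989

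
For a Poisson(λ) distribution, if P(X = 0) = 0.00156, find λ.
λ = 6.4631

For a Poisson(λ) distribution, the PMF at 0 is:
P(X = 0) = λ^0 e^(-λ) / 0! = e^(-λ)

Given P(X = 0) = 0.00156:
e^(-λ) = 0.00156
-λ = ln(0.00156)
λ = -ln(0.00156) = 6.4631

Verification: e^(-6.4631) = 0.00156 ✓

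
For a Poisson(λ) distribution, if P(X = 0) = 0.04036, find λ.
λ = 3.2099

For a Poisson(λ) distribution, the PMF at 0 is:
P(X = 0) = λ^0 e^(-λ) / 0! = e^(-λ)

Given P(X = 0) = 0.04036:
e^(-λ) = 0.04036
-λ = ln(0.04036)
λ = -ln(0.04036) = 3.2099

Verification: e^(-3.2099) = 0.04036 ✓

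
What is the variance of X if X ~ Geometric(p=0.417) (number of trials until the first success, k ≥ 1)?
3.3527

We have X ~ Geometric(p=0.417) (number of trials until the first success, k ≥ 1).

For a Geometric distribution with p=0.417 (number of trials until the first success, k ≥ 1):
Var(X) = 3.3527

The variance measures the spread of the distribution around the mean.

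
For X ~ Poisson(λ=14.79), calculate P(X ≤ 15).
0.589590

We have X ~ Poisson(λ=14.79).

The CDF gives us P(X ≤ k).

Using the CDF:
P(X ≤ 15) = 0.589590

This means there's approximately a 59.0% chance that X is at most 15.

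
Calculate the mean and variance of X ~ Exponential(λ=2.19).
E[X] = 0.4566, Var(X) = 0.2085

We have X ~ Exponential(λ=2.19).

For an Exponential distribution with λ=2.19:

Expected value:
E[X] = 0.4566

Variance:
Var(X) = 0.2085

Standard deviation:
σ = √Var(X) = 0.4566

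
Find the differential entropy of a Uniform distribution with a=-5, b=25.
3.4012 nats

We have X ~ Uniform(a=-5, b=25).

The differential entropy measures the uncertainty or information content of the distribution.

For a Uniform distribution with a=-5, b=25:
h(X) = 3.4012 nats

(In bits, this would be 4.9069 bits.)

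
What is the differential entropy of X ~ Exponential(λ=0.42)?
1.8675 nats

We have X ~ Exponential(λ=0.42).

The differential entropy measures the uncertainty or information content of the distribution.

For an Exponential distribution with λ=0.42:
h(X) = 1.8675 nats

(In bits, this would be 2.6942 bits.)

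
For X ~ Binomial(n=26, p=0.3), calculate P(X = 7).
0.163985

We have X ~ Binomial(n=26, p=0.3).

For a Binomial distribution, the PMF gives us the probability of each outcome.

Using the PMF formula:
P(X = 7) = 0.163985

Rounded to 4 decimal places: 0.1640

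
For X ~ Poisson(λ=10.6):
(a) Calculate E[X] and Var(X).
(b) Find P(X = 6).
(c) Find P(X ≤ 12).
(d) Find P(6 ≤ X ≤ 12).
(a) E[X] = 10.6000, Var(X) = 10.6000
(b) P(X = 6) = 0.049089
(c) P(X ≤ 12) = 0.731568
(d) P(6 ≤ X ≤ 12) = 0.684040

We have X ~ Poisson(λ=10.6).

(a) Moments:
E[X] = 10.6000
Var(X) = 10.6000
σ = √Var(X) = 3.2558

(b) Point probability using PMF:
P(X = 6) = 0.049089

(c) Cumulative probability using CDF:
P(X ≤ 12) = F(12) = 0.731568

(d) Range probability:
P(6 ≤ X ≤ 12) = P(X ≤ 12) - P(X ≤ 5)
                   = F(12) - F(5)
                   = 0.731568 - 0.047527
                   = 0.684040

This means approximately 68.4% of outcomes fall in the interval [6, 12].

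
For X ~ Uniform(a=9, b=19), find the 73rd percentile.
16.3000

We have X ~ Uniform(a=9, b=19).

We want to find x such that P(X ≤ x) = 0.73.

This is the 73rd percentile, which means 73% of values fall below this point.

Using the inverse CDF (quantile function):
x = F⁻¹(0.73) = 16.3000

Verification: P(X ≤ 16.3000) = 0.73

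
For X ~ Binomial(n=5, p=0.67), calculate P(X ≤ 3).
0.532494

We have X ~ Binomial(n=5, p=0.67).

The CDF gives us P(X ≤ k).

Using the CDF:
P(X ≤ 3) = 0.532494

This means there's approximately a 53.2% chance that X is at most 3.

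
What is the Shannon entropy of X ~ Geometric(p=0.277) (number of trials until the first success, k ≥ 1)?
2.1303 nats

We have X ~ Geometric(p=0.277) (number of trials until the first success, k ≥ 1).

The Shannon entropy measures the uncertainty or information content of the distribution.

For a Geometric distribution with p=0.277 (number of trials until the first success, k ≥ 1):
H(X) = 2.1303 nats

(In bits, this would be 3.0734 bits.)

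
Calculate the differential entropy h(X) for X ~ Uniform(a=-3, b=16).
2.9444 nats

We have X ~ Uniform(a=-3, b=16).

The differential entropy measures the uncertainty or information content of the distribution.

For a Uniform distribution with a=-3, b=16:
h(X) = 2.9444 nats

(In bits, this would be 4.2479 bits.)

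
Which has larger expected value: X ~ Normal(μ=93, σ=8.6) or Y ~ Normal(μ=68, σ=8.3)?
X has larger mean (93.0000 > 68.0000)

Compute the expected value for each distribution:

X ~ Normal(μ=93, σ=8.6):
E[X] = 93.0000

Y ~ Normal(μ=68, σ=8.3):
E[Y] = 68.0000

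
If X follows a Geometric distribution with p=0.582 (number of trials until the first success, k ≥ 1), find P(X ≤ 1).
0.582000

We have X ~ Geometric(p=0.582) (number of trials until the first success, k ≥ 1).

The CDF gives us P(X ≤ k).

Using the CDF:
P(X ≤ 1) = 0.582000

This means there's approximately a 58.2% chance that X is at most 1.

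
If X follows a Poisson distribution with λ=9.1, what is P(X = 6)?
0.088072

We have X ~ Poisson(λ=9.1).

For a Poisson distribution, the PMF gives us the probability of each outcome.

Using the PMF formula:
P(X = 6) = 0.088072

Rounded to 4 decimal places: 0.0881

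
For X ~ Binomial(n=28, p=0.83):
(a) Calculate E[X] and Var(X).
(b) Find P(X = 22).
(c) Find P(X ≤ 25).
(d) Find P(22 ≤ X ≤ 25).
(a) E[X] = 23.2400, Var(X) = 3.9508
(b) P(X = 22) = 0.150818
(c) P(X ≤ 25) = 0.877496
(d) P(22 ≤ X ≤ 25) = 0.690926

We have X ~ Binomial(n=28, p=0.83).

(a) Moments:
E[X] = 23.2400
Var(X) = 3.9508
σ = √Var(X) = 1.9877

(b) Point probability using PMF:
P(X = 22) = 0.150818

(c) Cumulative probability using CDF:
P(X ≤ 25) = F(25) = 0.877496

(d) Range probability:
P(22 ≤ X ≤ 25) = P(X ≤ 25) - P(X ≤ 21)
                   = F(25) - F(21)
                   = 0.877496 - 0.186571
                   = 0.690926

This means approximately 69.1% of outcomes fall in the interval [22, 25].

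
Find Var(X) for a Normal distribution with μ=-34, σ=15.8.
249.6400

We have X ~ Normal(μ=-34, σ=15.8).

For a Normal distribution with μ=-34, σ=15.8:
Var(X) = 249.6400

The variance measures the spread of the distribution around the mean.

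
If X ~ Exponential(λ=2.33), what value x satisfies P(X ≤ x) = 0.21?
0.1012

We have X ~ Exponential(λ=2.33).

We want to find x such that P(X ≤ x) = 0.21.

This is the 21st percentile, which means 21% of values fall below this point.

Using the inverse CDF (quantile function):
x = F⁻¹(0.21) = 0.1012

Verification: P(X ≤ 0.1012) = 0.21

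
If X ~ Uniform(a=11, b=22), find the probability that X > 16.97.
0.457273

We have X ~ Uniform(a=11, b=22).

P(X > 16.97) = 1 - P(X ≤ 16.97)
                = 1 - F(16.97)
                = 1 - 0.542727
                = 0.457273

So there's approximately a 45.7% chance that X exceeds 16.97.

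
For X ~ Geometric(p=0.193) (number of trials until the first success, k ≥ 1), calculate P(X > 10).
0.117148

We have X ~ Geometric(p=0.193) (number of trials until the first success, k ≥ 1).

P(X > 10) = 1 - P(X ≤ 10)
                = 1 - F(10)
                = 1 - 0.882852
                = 0.117148

So there's approximately a 11.7% chance that X exceeds 10.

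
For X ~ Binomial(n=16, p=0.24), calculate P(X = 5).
0.169937

We have X ~ Binomial(n=16, p=0.24).

For a Binomial distribution, the PMF gives us the probability of each outcome.

Using the PMF formula:
P(X = 5) = 0.169937

Rounded to 4 decimal places: 0.1699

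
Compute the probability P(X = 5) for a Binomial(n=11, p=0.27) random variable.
0.100322

We have X ~ Binomial(n=11, p=0.27).

For a Binomial distribution, the PMF gives us the probability of each outcome.

Using the PMF formula:
P(X = 5) = 0.100322

Rounded to 4 decimal places: 0.1003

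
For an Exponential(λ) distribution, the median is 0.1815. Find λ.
λ = 3.8190

For X ~ Exponential(λ), the CDF is F(x) = 1 - e^(-λx).
The median m satisfies F(m) = 0.5:
1 - e^(-λm) = 0.5
e^(-λm) = 0.5
λm = ln(2)
m = ln(2) / λ

Given m = 0.1815:
λ = ln(2) / 0.1815 = 0.693147 / 0.1815 = 3.8190

Verification: ln(2) / 3.8190 = 0.1815 ✓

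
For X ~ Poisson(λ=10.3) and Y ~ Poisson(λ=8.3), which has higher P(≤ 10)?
Y has higher probability (P(Y ≤ 10) = 0.7850 > P(X ≤ 10) = 0.5456)

Compute P(≤ 10) for each distribution:

X ~ Poisson(λ=10.3):
P(X ≤ 10) = 0.5456

Y ~ Poisson(λ=8.3):
P(Y ≤ 10) = 0.7850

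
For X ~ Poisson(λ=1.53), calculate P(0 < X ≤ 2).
0.584744

We have X ~ Poisson(λ=1.53).

To find P(0 < X ≤ 2), we use:
P(0 < X ≤ 2) = P(X ≤ 2) - P(X ≤ 0)
                 = F(2) - F(0)
                 = 0.801279 - 0.216536
                 = 0.584744

So there's approximately a 58.5% chance that X falls in this range.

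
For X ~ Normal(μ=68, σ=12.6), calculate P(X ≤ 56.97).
0.190679

We have X ~ Normal(μ=68, σ=12.6).

The CDF gives us P(X ≤ k).

Using the CDF:
P(X ≤ 56.97) = 0.190679

This means there's approximately a 19.1% chance that X is at most 56.97.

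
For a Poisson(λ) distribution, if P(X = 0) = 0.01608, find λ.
λ = 4.1302

For a Poisson(λ) distribution, the PMF at 0 is:
P(X = 0) = λ^0 e^(-λ) / 0! = e^(-λ)

Given P(X = 0) = 0.01608:
e^(-λ) = 0.01608
-λ = ln(0.01608)
λ = -ln(0.01608) = 4.1302

Verification: e^(-4.1302) = 0.01608 ✓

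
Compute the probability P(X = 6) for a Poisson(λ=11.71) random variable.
0.029405

We have X ~ Poisson(λ=11.71).

For a Poisson distribution, the PMF gives us the probability of each outcome.

Using the PMF formula:
P(X = 6) = 0.029405

Rounded to 4 decimal places: 0.0294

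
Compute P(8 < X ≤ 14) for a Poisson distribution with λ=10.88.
0.619816

We have X ~ Poisson(λ=10.88).

To find P(8 < X ≤ 14), we use:
P(8 < X ≤ 14) = P(X ≤ 14) - P(X ≤ 8)
                 = F(14) - F(8)
                 = 0.862631 - 0.242815
                 = 0.619816

So there's approximately a 62.0% chance that X falls in this range.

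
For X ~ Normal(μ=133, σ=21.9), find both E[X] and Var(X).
E[X] = 133.0000, Var(X) = 479.6100

We have X ~ Normal(μ=133, σ=21.9).

For a Normal distribution with μ=133, σ=21.9:

Expected value:
E[X] = 133.0000

Variance:
Var(X) = 479.6100

Standard deviation:
σ = √Var(X) = 21.9000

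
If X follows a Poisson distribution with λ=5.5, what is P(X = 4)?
0.155819

We have X ~ Poisson(λ=5.5).

For a Poisson distribution, the PMF gives us the probability of each outcome.

Using the PMF formula:
P(X = 4) = 0.155819

Rounded to 4 decimal places: 0.1558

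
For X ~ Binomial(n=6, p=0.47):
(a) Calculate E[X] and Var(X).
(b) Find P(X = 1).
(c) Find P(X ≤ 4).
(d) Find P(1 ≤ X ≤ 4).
(a) E[X] = 2.8200, Var(X) = 1.4946
(b) P(X = 1) = 0.117931
(c) P(X ≤ 4) = 0.916289
(d) P(1 ≤ X ≤ 4) = 0.894125

We have X ~ Binomial(n=6, p=0.47).

(a) Moments:
E[X] = 2.8200
Var(X) = 1.4946
σ = √Var(X) = 1.2225

(b) Point probability using PMF:
P(X = 1) = 0.117931

(c) Cumulative probability using CDF:
P(X ≤ 4) = F(4) = 0.916289

(d) Range probability:
P(1 ≤ X ≤ 4) = P(X ≤ 4) - P(X ≤ 0)
                   = F(4) - F(0)
                   = 0.916289 - 0.022164
                   = 0.894125

This means approximately 89.4% of outcomes fall in the interval [1, 4].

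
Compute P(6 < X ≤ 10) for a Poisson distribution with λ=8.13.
0.505020

We have X ~ Poisson(λ=8.13).

To find P(6 < X ≤ 10), we use:
P(6 < X ≤ 10) = P(X ≤ 10) - P(X ≤ 6)
                 = F(10) - F(6)
                 = 0.802776 - 0.297756
                 = 0.505020

So there's approximately a 50.5% chance that X falls in this range.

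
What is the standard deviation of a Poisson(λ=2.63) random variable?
1.6217

We have X ~ Poisson(λ=2.63).

For a Poisson distribution with λ=2.63:
σ = √Var(X) = 1.6217

The standard deviation is the square root of the variance.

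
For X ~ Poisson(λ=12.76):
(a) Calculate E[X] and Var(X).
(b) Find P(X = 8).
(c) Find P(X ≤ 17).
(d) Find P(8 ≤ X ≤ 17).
(a) E[X] = 12.7600, Var(X) = 12.7600
(b) P(X = 8) = 0.050083
(c) P(X ≤ 17) = 0.903171
(d) P(8 ≤ X ≤ 17) = 0.842003

We have X ~ Poisson(λ=12.76).

(a) Moments:
E[X] = 12.7600
Var(X) = 12.7600
σ = √Var(X) = 3.5721

(b) Point probability using PMF:
P(X = 8) = 0.050083

(c) Cumulative probability using CDF:
P(X ≤ 17) = F(17) = 0.903171

(d) Range probability:
P(8 ≤ X ≤ 17) = P(X ≤ 17) - P(X ≤ 7)
                   = F(17) - F(7)
                   = 0.903171 - 0.061167
                   = 0.842003

This means approximately 84.2% of outcomes fall in the interval [8, 17].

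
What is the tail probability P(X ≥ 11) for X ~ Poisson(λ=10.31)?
0.455683

We have X ~ Poisson(λ=10.31).

For discrete distributions, P(X ≥ 11) = 1 - P(X ≤ 10).

P(X ≤ 10) = 0.544317
P(X ≥ 11) = 1 - 0.544317 = 0.455683

So there's approximately a 45.6% chance that X is at least 11.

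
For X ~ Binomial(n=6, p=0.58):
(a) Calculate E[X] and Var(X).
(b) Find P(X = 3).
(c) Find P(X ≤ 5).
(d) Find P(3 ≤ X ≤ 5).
(a) E[X] = 3.4800, Var(X) = 1.4616
(b) P(X = 3) = 0.289109
(c) P(X ≤ 5) = 0.961931
(d) P(3 ≤ X ≤ 5) = 0.753946

We have X ~ Binomial(n=6, p=0.58).

(a) Moments:
E[X] = 3.4800
Var(X) = 1.4616
σ = √Var(X) = 1.2090

(b) Point probability using PMF:
P(X = 3) = 0.289109

(c) Cumulative probability using CDF:
P(X ≤ 5) = F(5) = 0.961931

(d) Range probability:
P(3 ≤ X ≤ 5) = P(X ≤ 5) - P(X ≤ 2)
                   = F(5) - F(2)
                   = 0.961931 - 0.207986
                   = 0.753946

This means approximately 75.4% of outcomes fall in the interval [3, 5].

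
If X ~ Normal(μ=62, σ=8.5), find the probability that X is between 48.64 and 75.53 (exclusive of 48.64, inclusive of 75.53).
0.886279

We have X ~ Normal(μ=62, σ=8.5).

To find P(48.64 < X ≤ 75.53), we use:
P(48.64 < X ≤ 75.53) = P(X ≤ 75.53) - P(X ≤ 48.64)
                 = F(75.53) - F(48.64)
                 = 0.944281 - 0.058003
                 = 0.886279

So there's approximately a 88.6% chance that X falls in this range.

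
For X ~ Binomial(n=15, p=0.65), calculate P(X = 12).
0.110962

We have X ~ Binomial(n=15, p=0.65).

For a Binomial distribution, the PMF gives us the probability of each outcome.

Using the PMF formula:
P(X = 12) = 0.110962

Rounded to 4 decimal places: 0.1110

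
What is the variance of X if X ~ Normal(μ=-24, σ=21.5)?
462.2500

We have X ~ Normal(μ=-24, σ=21.5).

For a Normal distribution with μ=-24, σ=21.5:
Var(X) = 462.2500

The variance measures the spread of the distribution around the mean.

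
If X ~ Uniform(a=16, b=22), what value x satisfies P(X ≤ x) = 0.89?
21.3400

We have X ~ Uniform(a=16, b=22).

We want to find x such that P(X ≤ x) = 0.89.

This is the 89th percentile, which means 89% of values fall below this point.

Using the inverse CDF (quantile function):
x = F⁻¹(0.89) = 21.3400

Verification: P(X ≤ 21.3400) = 0.89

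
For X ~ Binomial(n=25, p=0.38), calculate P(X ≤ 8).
0.345788

We have X ~ Binomial(n=25, p=0.38).

The CDF gives us P(X ≤ k).

Using the CDF:
P(X ≤ 8) = 0.345788

This means there's approximately a 34.6% chance that X is at most 8.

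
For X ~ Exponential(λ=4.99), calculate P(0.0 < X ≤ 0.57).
0.941825

We have X ~ Exponential(λ=4.99).

To find P(0.0 < X ≤ 0.57), we use:
P(0.0 < X ≤ 0.57) = P(X ≤ 0.57) - P(X ≤ 0.0)
                 = F(0.57) - F(0.0)
                 = 0.941825 - 0.000000
                 = 0.941825

So there's approximately a 94.2% chance that X falls in this range.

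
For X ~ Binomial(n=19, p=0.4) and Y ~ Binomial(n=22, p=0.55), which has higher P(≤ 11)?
X has higher probability (P(X ≤ 11) = 0.9648 > P(Y ≤ 11) = 0.3963)

Compute P(≤ 11) for each distribution:

X ~ Binomial(n=19, p=0.4):
P(X ≤ 11) = 0.9648

Y ~ Binomial(n=22, p=0.55):
P(Y ≤ 11) = 0.3963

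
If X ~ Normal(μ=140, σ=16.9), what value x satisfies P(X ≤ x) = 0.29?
130.6478

We have X ~ Normal(μ=140, σ=16.9).

We want to find x such that P(X ≤ x) = 0.29.

This is the 29th percentile, which means 29% of values fall below this point.

Using the inverse CDF (quantile function):
x = F⁻¹(0.29) = 130.6478

Verification: P(X ≤ 130.6478) = 0.29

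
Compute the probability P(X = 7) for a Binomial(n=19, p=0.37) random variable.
0.186993

We have X ~ Binomial(n=19, p=0.37).

For a Binomial distribution, the PMF gives us the probability of each outcome.

Using the PMF formula:
P(X = 7) = 0.186993

Rounded to 4 decimal places: 0.1870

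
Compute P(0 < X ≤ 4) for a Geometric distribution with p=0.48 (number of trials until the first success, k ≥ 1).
0.926884

We have X ~ Geometric(p=0.48) (number of trials until the first success, k ≥ 1).

To find P(0 < X ≤ 4), we use:
P(0 < X ≤ 4) = P(X ≤ 4) - P(X ≤ 0)
                 = F(4) - F(0)
                 = 0.926884 - 0.000000
                 = 0.926884

So there's approximately a 92.7% chance that X falls in this range.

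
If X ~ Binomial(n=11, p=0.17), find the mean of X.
1.8700

We have X ~ Binomial(n=11, p=0.17).

For a Binomial distribution with n=11, p=0.17:
E[X] = 1.8700

This is the expected (average) value of X.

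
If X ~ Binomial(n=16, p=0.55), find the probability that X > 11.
0.085309

We have X ~ Binomial(n=16, p=0.55).

P(X > 11) = 1 - P(X ≤ 11)
                = 1 - F(11)
                = 1 - 0.914691
                = 0.085309

So there's approximately a 8.5% chance that X exceeds 11.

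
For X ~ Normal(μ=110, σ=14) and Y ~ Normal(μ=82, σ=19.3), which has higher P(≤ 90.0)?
Y has higher probability (P(Y ≤ 90.0) = 0.6607 > P(X ≤ 90.0) = 0.0766)

Compute P(≤ 90.0) for each distribution:

X ~ Normal(μ=110, σ=14):
P(X ≤ 90.0) = 0.0766

Y ~ Normal(μ=82, σ=19.3):
P(Y ≤ 90.0) = 0.6607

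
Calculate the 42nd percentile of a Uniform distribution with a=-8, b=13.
0.8200

We have X ~ Uniform(a=-8, b=13).

We want to find x such that P(X ≤ x) = 0.42.

This is the 42nd percentile, which means 42% of values fall below this point.

Using the inverse CDF (quantile function):
x = F⁻¹(0.42) = 0.8200

Verification: P(X ≤ 0.8200) = 0.42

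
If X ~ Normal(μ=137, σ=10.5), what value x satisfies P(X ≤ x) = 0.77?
144.7579

We have X ~ Normal(μ=137, σ=10.5).

We want to find x such that P(X ≤ x) = 0.77.

This is the 77th percentile, which means 77% of values fall below this point.

Using the inverse CDF (quantile function):
x = F⁻¹(0.77) = 144.7579

Verification: P(X ≤ 144.7579) = 0.77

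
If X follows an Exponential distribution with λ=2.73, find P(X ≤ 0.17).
0.371299

We have X ~ Exponential(λ=2.73).

The CDF gives us P(X ≤ k).

Using the CDF:
P(X ≤ 0.17) = 0.371299

This means there's approximately a 37.1% chance that X is at most 0.17.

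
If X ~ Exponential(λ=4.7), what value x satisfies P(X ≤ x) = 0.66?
0.2295

We have X ~ Exponential(λ=4.7).

We want to find x such that P(X ≤ x) = 0.66.

This is the 66th percentile, which means 66% of values fall below this point.

Using the inverse CDF (quantile function):
x = F⁻¹(0.66) = 0.2295

Verification: P(X ≤ 0.2295) = 0.66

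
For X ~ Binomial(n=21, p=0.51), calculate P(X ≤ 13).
0.888904

We have X ~ Binomial(n=21, p=0.51).

The CDF gives us P(X ≤ k).

Using the CDF:
P(X ≤ 13) = 0.888904

This means there's approximately a 88.9% chance that X is at most 13.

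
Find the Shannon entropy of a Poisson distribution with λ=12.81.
2.6873 nats

We have X ~ Poisson(λ=12.81).

The Shannon entropy measures the uncertainty or information content of the distribution.

For a Poisson distribution with λ=12.81:
H(X) = 2.6873 nats

(In bits, this would be 3.8769 bits.)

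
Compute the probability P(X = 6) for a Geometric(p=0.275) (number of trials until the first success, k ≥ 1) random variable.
0.055084

We have X ~ Geometric(p=0.275) (number of trials until the first success, k ≥ 1).

For a Geometric distribution, the PMF gives us the probability of each outcome.

Using the PMF formula:
P(X = 6) = 0.055084

Rounded to 4 decimal places: 0.0551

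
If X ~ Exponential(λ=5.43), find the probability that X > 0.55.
0.050464

We have X ~ Exponential(λ=5.43).

P(X > 0.55) = 1 - P(X ≤ 0.55)
                = 1 - F(0.55)
                = 1 - 0.949536
                = 0.050464

So there's approximately a 5.0% chance that X exceeds 0.55.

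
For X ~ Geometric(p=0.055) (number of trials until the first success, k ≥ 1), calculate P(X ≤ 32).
0.836387

We have X ~ Geometric(p=0.055) (number of trials until the first success, k ≥ 1).

The CDF gives us P(X ≤ k).

Using the CDF:
P(X ≤ 32) = 0.836387

This means there's approximately a 83.6% chance that X is at most 32.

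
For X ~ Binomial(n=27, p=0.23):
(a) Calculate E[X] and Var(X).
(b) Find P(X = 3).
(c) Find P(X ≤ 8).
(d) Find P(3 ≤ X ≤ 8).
(a) E[X] = 6.2100, Var(X) = 4.7817
(b) P(X = 3) = 0.067156
(c) P(X ≤ 8) = 0.852313
(d) P(3 ≤ X ≤ 8) = 0.817525

We have X ~ Binomial(n=27, p=0.23).

(a) Moments:
E[X] = 6.2100
Var(X) = 4.7817
σ = √Var(X) = 2.1867

(b) Point probability using PMF:
P(X = 3) = 0.067156

(c) Cumulative probability using CDF:
P(X ≤ 8) = F(8) = 0.852313

(d) Range probability:
P(3 ≤ X ≤ 8) = P(X ≤ 8) - P(X ≤ 2)
                   = F(8) - F(2)
                   = 0.852313 - 0.034789
                   = 0.817525

This means approximately 81.8% of outcomes fall in the interval [3, 8].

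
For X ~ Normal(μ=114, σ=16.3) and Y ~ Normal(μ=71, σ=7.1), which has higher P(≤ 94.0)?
Y has higher probability (P(Y ≤ 94.0) = 0.9994 > P(X ≤ 94.0) = 0.1099)

Compute P(≤ 94.0) for each distribution:

X ~ Normal(μ=114, σ=16.3):
P(X ≤ 94.0) = 0.1099

Y ~ Normal(μ=71, σ=7.1):
P(Y ≤ 94.0) = 0.9994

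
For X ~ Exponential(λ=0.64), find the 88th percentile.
3.3129

We have X ~ Exponential(λ=0.64).

We want to find x such that P(X ≤ x) = 0.88.

This is the 88th percentile, which means 88% of values fall below this point.

Using the inverse CDF (quantile function):
x = F⁻¹(0.88) = 3.3129

Verification: P(X ≤ 3.3129) = 0.88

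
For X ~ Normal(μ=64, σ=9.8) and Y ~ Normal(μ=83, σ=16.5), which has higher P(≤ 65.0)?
X has higher probability (P(X ≤ 65.0) = 0.5406 > P(Y ≤ 65.0) = 0.1377)

Compute P(≤ 65.0) for each distribution:

X ~ Normal(μ=64, σ=9.8):
P(X ≤ 65.0) = 0.5406

Y ~ Normal(μ=83, σ=16.5):
P(Y ≤ 65.0) = 0.1377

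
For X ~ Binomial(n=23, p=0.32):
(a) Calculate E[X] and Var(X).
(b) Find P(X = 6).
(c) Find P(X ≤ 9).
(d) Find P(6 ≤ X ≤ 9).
(a) E[X] = 7.3600, Var(X) = 5.0048
(b) P(X = 6) = 0.154044
(c) P(X ≤ 9) = 0.831344
(d) P(6 ≤ X ≤ 9) = 0.625745

We have X ~ Binomial(n=23, p=0.32).

(a) Moments:
E[X] = 7.3600
Var(X) = 5.0048
σ = √Var(X) = 2.2371

(b) Point probability using PMF:
P(X = 6) = 0.154044

(c) Cumulative probability using CDF:
P(X ≤ 9) = F(9) = 0.831344

(d) Range probability:
P(6 ≤ X ≤ 9) = P(X ≤ 9) - P(X ≤ 5)
                   = F(9) - F(5)
                   = 0.831344 - 0.205599
                   = 0.625745

This means approximately 62.6% of outcomes fall in the interval [6, 9].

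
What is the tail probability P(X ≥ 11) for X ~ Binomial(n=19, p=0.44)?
0.161311

We have X ~ Binomial(n=19, p=0.44).

For discrete distributions, P(X ≥ 11) = 1 - P(X ≤ 10).

P(X ≤ 10) = 0.838689
P(X ≥ 11) = 1 - 0.838689 = 0.161311

So there's approximately a 16.1% chance that X is at least 11.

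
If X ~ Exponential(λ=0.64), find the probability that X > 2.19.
0.246203

We have X ~ Exponential(λ=0.64).

P(X > 2.19) = 1 - P(X ≤ 2.19)
                = 1 - F(2.19)
                = 1 - 0.753797
                = 0.246203

So there's approximately a 24.6% chance that X exceeds 2.19.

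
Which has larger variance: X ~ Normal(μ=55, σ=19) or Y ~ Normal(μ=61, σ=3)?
X has larger variance (361.0000 > 9.0000)

Compute the variance for each distribution:

X ~ Normal(μ=55, σ=19):
Var(X) = 361.0000

Y ~ Normal(μ=61, σ=3):
Var(Y) = 9.0000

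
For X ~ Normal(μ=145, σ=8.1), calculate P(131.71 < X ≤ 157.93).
0.894363

We have X ~ Normal(μ=145, σ=8.1).

To find P(131.71 < X ≤ 157.93), we use:
P(131.71 < X ≤ 157.93) = P(X ≤ 157.93) - P(X ≤ 131.71)
                 = F(157.93) - F(131.71)
                 = 0.944789 - 0.050426
                 = 0.894363

So there's approximately a 89.4% chance that X falls in this range.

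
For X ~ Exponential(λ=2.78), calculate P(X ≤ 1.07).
0.948932

We have X ~ Exponential(λ=2.78).

The CDF gives us P(X ≤ k).

Using the CDF:
P(X ≤ 1.07) = 0.948932

This means there's approximately a 94.9% chance that X is at most 1.07.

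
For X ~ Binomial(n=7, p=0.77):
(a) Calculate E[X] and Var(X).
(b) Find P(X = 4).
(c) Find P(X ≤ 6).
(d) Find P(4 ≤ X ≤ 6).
(a) E[X] = 5.3900, Var(X) = 1.2397
(b) P(X = 4) = 0.149697
(c) P(X ≤ 6) = 0.839515
(d) P(4 ≤ X ≤ 6) = 0.785954

We have X ~ Binomial(n=7, p=0.77).

(a) Moments:
E[X] = 5.3900
Var(X) = 1.2397
σ = √Var(X) = 1.1134

(b) Point probability using PMF:
P(X = 4) = 0.149697

(c) Cumulative probability using CDF:
P(X ≤ 6) = F(6) = 0.839515

(d) Range probability:
P(4 ≤ X ≤ 6) = P(X ≤ 6) - P(X ≤ 3)
                   = F(6) - F(3)
                   = 0.839515 - 0.053561
                   = 0.785954

This means approximately 78.6% of outcomes fall in the interval [4, 6].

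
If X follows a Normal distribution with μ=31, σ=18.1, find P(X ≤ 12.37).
0.151674

We have X ~ Normal(μ=31, σ=18.1).

The CDF gives us P(X ≤ k).

Using the CDF:
P(X ≤ 12.37) = 0.151674

This means there's approximately a 15.2% chance that X is at most 12.37.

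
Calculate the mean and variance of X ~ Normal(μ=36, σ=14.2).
E[X] = 36.0000, Var(X) = 201.6400

We have X ~ Normal(μ=36, σ=14.2).

For a Normal distribution with μ=36, σ=14.2:

Expected value:
E[X] = 36.0000

Variance:
Var(X) = 201.6400

Standard deviation:
σ = √Var(X) = 14.2000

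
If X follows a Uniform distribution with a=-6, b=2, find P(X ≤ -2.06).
0.492500

We have X ~ Uniform(a=-6, b=2).

The CDF gives us P(X ≤ k).

Using the CDF:
P(X ≤ -2.06) = 0.492500

This means there's approximately a 49.2% chance that X is at most -2.06.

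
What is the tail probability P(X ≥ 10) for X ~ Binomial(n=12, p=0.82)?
0.629787

We have X ~ Binomial(n=12, p=0.82).

For discrete distributions, P(X ≥ 10) = 1 - P(X ≤ 9).

P(X ≤ 9) = 0.370213
P(X ≥ 10) = 1 - 0.370213 = 0.629787

So there's approximately a 63.0% chance that X is at least 10.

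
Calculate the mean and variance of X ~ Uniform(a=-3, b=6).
E[X] = 1.5000, Var(X) = 6.7500

We have X ~ Uniform(a=-3, b=6).

For a Uniform distribution with a=-3, b=6:

Expected value:
E[X] = 1.5000

Variance:
Var(X) = 6.7500

Standard deviation:
σ = √Var(X) = 2.5981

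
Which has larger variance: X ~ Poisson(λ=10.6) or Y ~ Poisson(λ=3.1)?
X has larger variance (10.6000 > 3.1000)

Compute the variance for each distribution:

X ~ Poisson(λ=10.6):
Var(X) = 10.6000

Y ~ Poisson(λ=3.1):
Var(Y) = 3.1000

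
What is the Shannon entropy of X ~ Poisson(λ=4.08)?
2.0972 nats

We have X ~ Poisson(λ=4.08).

The Shannon entropy measures the uncertainty or information content of the distribution.

For a Poisson distribution with λ=4.08:
H(X) = 2.0972 nats

(In bits, this would be 3.0256 bits.)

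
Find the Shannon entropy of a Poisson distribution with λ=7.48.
2.4130 nats

We have X ~ Poisson(λ=7.48).

The Shannon entropy measures the uncertainty or information content of the distribution.

For a Poisson distribution with λ=7.48:
H(X) = 2.4130 nats

(In bits, this would be 3.4812 bits.)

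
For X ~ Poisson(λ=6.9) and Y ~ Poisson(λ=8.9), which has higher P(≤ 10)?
X has higher probability (P(X ≤ 10) = 0.9084 > P(Y ≤ 10) = 0.7178)

Compute P(≤ 10) for each distribution:

X ~ Poisson(λ=6.9):
P(X ≤ 10) = 0.9084

Y ~ Poisson(λ=8.9):
P(Y ≤ 10) = 0.7178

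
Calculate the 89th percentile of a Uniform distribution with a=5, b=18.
16.5700

We have X ~ Uniform(a=5, b=18).

We want to find x such that P(X ≤ x) = 0.89.

This is the 89th percentile, which means 89% of values fall below this point.

Using the inverse CDF (quantile function):
x = F⁻¹(0.89) = 16.5700

Verification: P(X ≤ 16.5700) = 0.89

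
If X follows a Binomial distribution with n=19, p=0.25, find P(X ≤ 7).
0.922543

We have X ~ Binomial(n=19, p=0.25).

The CDF gives us P(X ≤ k).

Using the CDF:
P(X ≤ 7) = 0.922543

This means there's approximately a 92.3% chance that X is at most 7.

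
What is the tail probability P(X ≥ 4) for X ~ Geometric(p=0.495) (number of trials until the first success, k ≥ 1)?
0.128788

We have X ~ Geometric(p=0.495) (number of trials until the first success, k ≥ 1).

For discrete distributions, P(X ≥ 4) = 1 - P(X ≤ 3).

P(X ≤ 3) = 0.871212
P(X ≥ 4) = 1 - 0.871212 = 0.128788

So there's approximately a 12.9% chance that X is at least 4.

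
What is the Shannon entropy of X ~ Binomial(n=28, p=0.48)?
2.3910 nats

We have X ~ Binomial(n=28, p=0.48).

The Shannon entropy measures the uncertainty or information content of the distribution.

For a Binomial distribution with n=28, p=0.48:
H(X) = 2.3910 nats

(In bits, this would be 3.4494 bits.)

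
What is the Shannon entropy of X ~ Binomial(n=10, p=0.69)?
1.7895 nats

We have X ~ Binomial(n=10, p=0.69).

The Shannon entropy measures the uncertainty or information content of the distribution.

For a Binomial distribution with n=10, p=0.69:
H(X) = 1.7895 nats

(In bits, this would be 2.5816 bits.)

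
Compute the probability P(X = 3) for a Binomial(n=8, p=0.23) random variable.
0.184427

We have X ~ Binomial(n=8, p=0.23).

For a Binomial distribution, the PMF gives us the probability of each outcome.

Using the PMF formula:
P(X = 3) = 0.184427

Rounded to 4 decimal places: 0.1844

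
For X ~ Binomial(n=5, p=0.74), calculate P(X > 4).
0.221901

We have X ~ Binomial(n=5, p=0.74).

P(X > 4) = 1 - P(X ≤ 4)
                = 1 - F(4)
                = 1 - 0.778099
                = 0.221901

So there's approximately a 22.2% chance that X exceeds 4.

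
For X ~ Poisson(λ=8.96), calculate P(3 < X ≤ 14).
0.937980

We have X ~ Poisson(λ=8.96).

To find P(3 < X ≤ 14), we use:
P(3 < X ≤ 14) = P(X ≤ 14) - P(X ≤ 3)
                 = F(14) - F(3)
                 = 0.959815 - 0.021834
                 = 0.937980

So there's approximately a 93.8% chance that X falls in this range.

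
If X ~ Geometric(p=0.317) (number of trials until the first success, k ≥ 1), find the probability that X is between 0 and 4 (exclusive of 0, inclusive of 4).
0.782388

We have X ~ Geometric(p=0.317) (number of trials until the first success, k ≥ 1).

To find P(0 < X ≤ 4), we use:
P(0 < X ≤ 4) = P(X ≤ 4) - P(X ≤ 0)
                 = F(4) - F(0)
                 = 0.782388 - 0.000000
                 = 0.782388

So there's approximately a 78.2% chance that X falls in this range.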